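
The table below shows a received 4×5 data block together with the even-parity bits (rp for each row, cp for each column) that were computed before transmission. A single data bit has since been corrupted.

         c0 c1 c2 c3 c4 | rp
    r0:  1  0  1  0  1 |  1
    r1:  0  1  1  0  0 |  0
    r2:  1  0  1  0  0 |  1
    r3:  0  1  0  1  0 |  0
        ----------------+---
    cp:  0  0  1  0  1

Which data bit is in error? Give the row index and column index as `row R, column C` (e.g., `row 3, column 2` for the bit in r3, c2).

Recompute each row's even parity and compare to rp:
  r0: data parity 1, sent rp 1 → ok
  r1: data parity 0, sent rp 0 → ok
  r2: data parity 0, sent rp 1 → mismatch
  r3: data parity 0, sent rp 0 → ok
Recompute each column's even parity and compare to cp:
  c0: data parity 0, sent cp 0 → ok
  c1: data parity 0, sent cp 0 → ok
  c2: data parity 1, sent cp 1 → ok
  c3: data parity 1, sent cp 0 → mismatch
  c4: data parity 1, sent cp 1 → ok
Exactly one row (r2) and one column (c3) fail → the flipped bit is at their intersection.

row 2, column 3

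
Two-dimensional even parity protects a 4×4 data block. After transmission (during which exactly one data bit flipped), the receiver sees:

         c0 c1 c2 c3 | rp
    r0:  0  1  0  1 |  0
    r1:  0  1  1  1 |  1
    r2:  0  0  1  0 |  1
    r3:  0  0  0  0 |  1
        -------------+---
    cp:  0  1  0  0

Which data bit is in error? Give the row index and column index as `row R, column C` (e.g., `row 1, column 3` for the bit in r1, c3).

Recompute each row's even parity and compare to rp:
  r0: data parity 0, sent rp 0 → ok
  r1: data parity 1, sent rp 1 → ok
  r2: data parity 1, sent rp 1 → ok
  r3: data parity 0, sent rp 1 → mismatch
Recompute each column's even parity and compare to cp:
  c0: data parity 0, sent cp 0 → ok
  c1: data parity 0, sent cp 1 → mismatch
  c2: data parity 0, sent cp 0 → ok
  c3: data parity 0, sent cp 0 → ok
Exactly one row (r3) and one column (c1) fail → the flipped bit is at their intersection.

row 3, column 1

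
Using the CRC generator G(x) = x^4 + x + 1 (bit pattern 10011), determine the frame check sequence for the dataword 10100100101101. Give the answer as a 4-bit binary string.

Append 4 zeros: 101001001011010000. Divide by 10011 (XOR where the leading bit is 1):
  pos 0: 10100 XOR 10011 = 00111
  pos 2: 11110 XOR 10011 = 01101
  pos 3: 11010 XOR 10011 = 01001
  pos 4: 10011 XOR 10011 = 00000
  pos 10: 11010 XOR 10011 = 01001
  pos 11: 10010 XOR 10011 = 00001
Remainder (last 4 bits) = 0100. This is the CRC / FCS.

0100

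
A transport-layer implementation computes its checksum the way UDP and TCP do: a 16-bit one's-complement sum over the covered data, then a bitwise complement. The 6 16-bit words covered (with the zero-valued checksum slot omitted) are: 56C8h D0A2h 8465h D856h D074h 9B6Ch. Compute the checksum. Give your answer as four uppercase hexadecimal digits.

0FF7

One's-complement addition (fold any carry out of bit 15 back into bit 0):
  0x56C8 + 0xD0A2 = 0x1276A → wrap carry → 0x276B
  0x276B + 0x8465 = 0x0ABD0
  0xABD0 + 0xD856 = 0x18426 → wrap carry → 0x8427
  0x8427 + 0xD074 = 0x1549B → wrap carry → 0x549C
  0x549C + 0x9B6C = 0x0F008
One's-complement sum = 0xF008.
Checksum = ~0xF008 & 0xFFFF = 0x0FF7.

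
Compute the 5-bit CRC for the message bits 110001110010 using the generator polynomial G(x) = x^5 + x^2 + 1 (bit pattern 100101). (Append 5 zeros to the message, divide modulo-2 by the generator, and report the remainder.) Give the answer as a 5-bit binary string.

Append 5 zeros: 11000111001000000. Divide by 100101 (XOR where the leading bit is 1):
  pos 0: 110001 XOR 100101 = 010100
  pos 1: 101001 XOR 100101 = 001100
  pos 3: 110010 XOR 100101 = 010111
  pos 4: 101110 XOR 100101 = 001011
  pos 6: 101110 XOR 100101 = 001011
  pos 8: 101100 XOR 100101 = 001001
  pos 10: 100100 XOR 100101 = 000001
Remainder (last 5 bits) = 00010. This is the CRC / FCS.

00010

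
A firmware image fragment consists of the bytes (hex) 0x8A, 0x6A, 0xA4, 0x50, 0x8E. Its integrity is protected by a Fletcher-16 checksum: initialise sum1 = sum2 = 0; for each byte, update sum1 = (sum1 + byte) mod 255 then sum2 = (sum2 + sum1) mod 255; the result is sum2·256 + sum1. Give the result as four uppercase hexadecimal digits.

Running sums (mod 255):
  after byte 0 (0x8A): sum1=138, sum2=138
  after byte 1 (0x6A): sum1=244, sum2=127
  after byte 2 (0xA4): sum1=153, sum2=25
  after byte 3 (0x50): sum1=233, sum2=3
  after byte 4 (0x8E): sum1=120, sum2=123
Checksum = sum2·256 + sum1 = 123·256 + 120 = 31608 = 0x7B78.

7B78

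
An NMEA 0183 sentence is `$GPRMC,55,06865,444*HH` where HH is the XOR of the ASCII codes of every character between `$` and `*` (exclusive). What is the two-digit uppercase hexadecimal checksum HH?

XOR the ASCII codes of the payload characters:
  'G' = 0x47 → acc = 0x47
  'P' = 0x50 → acc = 0x17
  'R' = 0x52 → acc = 0x45
  'M' = 0x4D → acc = 0x08
  'C' = 0x43 → acc = 0x4B
  ',' = 0x2C → acc = 0x67
  '5' = 0x35 → acc = 0x52
  '5' = 0x35 → acc = 0x67
  ',' = 0x2C → acc = 0x4B
  '0' = 0x30 → acc = 0x7B
  '6' = 0x36 → acc = 0x4D
  '8' = 0x38 → acc = 0x75
  '6' = 0x36 → acc = 0x43
  '5' = 0x35 → acc = 0x76
  ',' = 0x2C → acc = 0x5A
  '4' = 0x34 → acc = 0x6E
  '4' = 0x34 → acc = 0x5A
  '4' = 0x34 → acc = 0x6E
Checksum = 0x6E.

6E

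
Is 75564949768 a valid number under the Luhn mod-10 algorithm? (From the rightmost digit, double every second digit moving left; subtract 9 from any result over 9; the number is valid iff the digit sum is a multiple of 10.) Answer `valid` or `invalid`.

From the right, keep odd positions and double even positions (subtract 9 from any doubled value over 9):
  doubled (positions 2,4,...): 3 9 9 3 1 → sum 25
  kept (positions 1,3,...): 8 7 4 4 5 7 → sum 35
Total = 60.
60 mod 10 = 0, so the number is valid.

valid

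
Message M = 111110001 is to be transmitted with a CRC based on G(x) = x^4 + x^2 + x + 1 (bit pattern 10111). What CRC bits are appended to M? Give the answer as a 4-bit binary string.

Append 4 zeros: 1111100010000. Divide by 10111 (XOR where the leading bit is 1):
  pos 0: 11111 XOR 10111 = 01000
  pos 1: 10000 XOR 10111 = 00111
  pos 3: 11100 XOR 10111 = 01011
  pos 4: 10111 XOR 10111 = 00000
Remainder (last 4 bits) = 0000. This is the CRC / FCS.

0000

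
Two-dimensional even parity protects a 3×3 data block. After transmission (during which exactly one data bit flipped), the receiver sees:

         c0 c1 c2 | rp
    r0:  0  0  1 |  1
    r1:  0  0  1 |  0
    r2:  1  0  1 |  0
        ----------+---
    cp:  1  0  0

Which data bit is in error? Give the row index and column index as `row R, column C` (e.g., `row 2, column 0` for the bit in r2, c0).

row 1, column 2

Recompute each row's even parity and compare to rp:
  r0: data parity 1, sent rp 1 → ok
  r1: data parity 1, sent rp 0 → mismatch
  r2: data parity 0, sent rp 0 → ok
Recompute each column's even parity and compare to cp:
  c0: data parity 1, sent cp 1 → ok
  c1: data parity 0, sent cp 0 → ok
  c2: data parity 1, sent cp 0 → mismatch
Exactly one row (r1) and one column (c2) fail → the flipped bit is at their intersection.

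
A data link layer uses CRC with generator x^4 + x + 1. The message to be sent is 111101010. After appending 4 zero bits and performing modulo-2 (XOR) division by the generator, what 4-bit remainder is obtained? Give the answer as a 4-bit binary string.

Append 4 zeros: 1111010100000. Divide by 10011 (XOR where the leading bit is 1):
  pos 0: 11110 XOR 10011 = 01101
  pos 1: 11011 XOR 10011 = 01000
  pos 2: 10000 XOR 10011 = 00011
  pos 5: 11100 XOR 10011 = 01111
  pos 6: 11110 XOR 10011 = 01101
  pos 7: 11010 XOR 10011 = 01001
  pos 8: 10010 XOR 10011 = 00001
Remainder (last 4 bits) = 0001. This is the CRC / FCS.

0001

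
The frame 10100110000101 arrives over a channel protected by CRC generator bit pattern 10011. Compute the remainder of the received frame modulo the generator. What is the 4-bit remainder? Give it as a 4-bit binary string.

Modulo-2 division of 10100110000101 by 10011:
  pos 0: 10100 XOR 10011 = 00111
  pos 2: 11111 XOR 10011 = 01100
  pos 3: 11000 XOR 10011 = 01011
  pos 4: 10110 XOR 10011 = 00101
  pos 6: 10100 XOR 10011 = 00111
  pos 8: 11110 XOR 10011 = 01101
  pos 9: 11011 XOR 10011 = 01000
Remainder = 1000 (nonzero — an error is detected).

1000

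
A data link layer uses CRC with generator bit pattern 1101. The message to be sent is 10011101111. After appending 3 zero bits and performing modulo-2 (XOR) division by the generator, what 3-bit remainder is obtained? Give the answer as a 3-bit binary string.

Append 3 zeros: 10011101111000. Divide by 1101 (XOR where the leading bit is 1):
  pos 0: 1001 XOR 1101 = 0100
  pos 1: 1001 XOR 1101 = 0100
  pos 2: 1001 XOR 1101 = 0100
  pos 3: 1000 XOR 1101 = 0101
  pos 4: 1011 XOR 1101 = 0110
  pos 5: 1101 XOR 1101 = 0000
  pos 9: 1100 XOR 1101 = 0001
Remainder (last 3 bits) = 010. This is the CRC / FCS.

010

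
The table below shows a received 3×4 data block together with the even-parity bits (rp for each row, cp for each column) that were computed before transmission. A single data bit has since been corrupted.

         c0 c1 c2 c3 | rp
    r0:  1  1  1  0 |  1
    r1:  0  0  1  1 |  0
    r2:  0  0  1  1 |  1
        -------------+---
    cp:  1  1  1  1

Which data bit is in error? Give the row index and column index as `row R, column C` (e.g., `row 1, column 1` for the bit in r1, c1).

row 2, column 3

Recompute each row's even parity and compare to rp:
  r0: data parity 1, sent rp 1 → ok
  r1: data parity 0, sent rp 0 → ok
  r2: data parity 0, sent rp 1 → mismatch
Recompute each column's even parity and compare to cp:
  c0: data parity 1, sent cp 1 → ok
  c1: data parity 1, sent cp 1 → ok
  c2: data parity 1, sent cp 1 → ok
  c3: data parity 0, sent cp 1 → mismatch
Exactly one row (r2) and one column (c3) fail → the flipped bit is at their intersection.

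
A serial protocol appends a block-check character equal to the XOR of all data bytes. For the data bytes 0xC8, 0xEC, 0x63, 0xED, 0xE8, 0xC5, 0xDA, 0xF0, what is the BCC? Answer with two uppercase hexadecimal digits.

XOR the bytes together:
  start with 0xC8
  0xC8 ⊕ 0xEC = 0x24
  0x24 ⊕ 0x63 = 0x47
  0x47 ⊕ 0xED = 0xAA
  0xAA ⊕ 0xE8 = 0x42
  0x42 ⊕ 0xC5 = 0x87
  0x87 ⊕ 0xDA = 0x5D
  0x5D ⊕ 0xF0 = 0xAD

AD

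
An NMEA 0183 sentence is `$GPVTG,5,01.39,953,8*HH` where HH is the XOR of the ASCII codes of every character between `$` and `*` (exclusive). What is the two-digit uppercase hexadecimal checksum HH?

XOR the ASCII codes of the payload characters:
  'G' = 0x47 → acc = 0x47
  'P' = 0x50 → acc = 0x17
  'V' = 0x56 → acc = 0x41
  'T' = 0x54 → acc = 0x15
  'G' = 0x47 → acc = 0x52
  ',' = 0x2C → acc = 0x7E
  '5' = 0x35 → acc = 0x4B
  ',' = 0x2C → acc = 0x67
  '0' = 0x30 → acc = 0x57
  '1' = 0x31 → acc = 0x66
  '.' = 0x2E → acc = 0x48
  '3' = 0x33 → acc = 0x7B
  '9' = 0x39 → acc = 0x42
  ',' = 0x2C → acc = 0x6E
  '9' = 0x39 → acc = 0x57
  '5' = 0x35 → acc = 0x62
  '3' = 0x33 → acc = 0x51
  ',' = 0x2C → acc = 0x7D
  '8' = 0x38 → acc = 0x45
Checksum = 0x45.

45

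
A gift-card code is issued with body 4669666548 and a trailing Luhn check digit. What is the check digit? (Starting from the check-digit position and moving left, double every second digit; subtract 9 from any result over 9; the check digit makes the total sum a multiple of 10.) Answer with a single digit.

1

Partial digits right→left: 8 4 5 6 6 6 9 6 6 4
Double every second digit counting from the check-digit position (so the 1st, 3rd, 5th, ... of the partial from the right).
  doubled (with −9 where >9): 7 1 3 9 3 → sum 23
  kept as-is: 4 6 6 6 4 → sum 26
Total = 23 + 26 = 49.
Check digit = (10 − (49 mod 10)) mod 10 = 1.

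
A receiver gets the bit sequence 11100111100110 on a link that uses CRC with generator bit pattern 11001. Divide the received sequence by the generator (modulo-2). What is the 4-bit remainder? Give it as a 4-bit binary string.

0011

Modulo-2 division of 11100111100110 by 11001:
  pos 0: 11100 XOR 11001 = 00101
  pos 2: 10111 XOR 11001 = 01110
  pos 3: 11101 XOR 11001 = 00100
  pos 5: 10010 XOR 11001 = 01011
  pos 6: 10110 XOR 11001 = 01111
  pos 7: 11111 XOR 11001 = 00110
  pos 9: 11010 XOR 11001 = 00011
Remainder = 0011 (nonzero — an error is detected).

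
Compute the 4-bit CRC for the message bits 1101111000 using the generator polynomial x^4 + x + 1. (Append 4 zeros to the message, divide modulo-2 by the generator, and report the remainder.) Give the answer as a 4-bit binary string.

Append 4 zeros: 11011110000000. Divide by 10011 (XOR where the leading bit is 1):
  pos 0: 11011 XOR 10011 = 01000
  pos 1: 10001 XOR 10011 = 00010
  pos 4: 10100 XOR 10011 = 00111
  pos 6: 11100 XOR 10011 = 01111
  pos 7: 11110 XOR 10011 = 01101
  pos 8: 11010 XOR 10011 = 01001
  pos 9: 10010 XOR 10011 = 00001
Remainder (last 4 bits) = 0001. This is the CRC / FCS.

0001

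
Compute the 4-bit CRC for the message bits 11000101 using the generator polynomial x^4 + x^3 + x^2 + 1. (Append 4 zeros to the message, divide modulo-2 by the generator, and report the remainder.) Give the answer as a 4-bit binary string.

Append 4 zeros: 110001010000. Divide by 11101 (XOR where the leading bit is 1):
  pos 0: 11000 XOR 11101 = 00101
  pos 2: 10110 XOR 11101 = 01011
  pos 3: 10111 XOR 11101 = 01010
  pos 4: 10100 XOR 11101 = 01001
  pos 5: 10010 XOR 11101 = 01111
  pos 6: 11110 XOR 11101 = 00011
Remainder (last 4 bits) = 0110. This is the CRC / FCS.

0110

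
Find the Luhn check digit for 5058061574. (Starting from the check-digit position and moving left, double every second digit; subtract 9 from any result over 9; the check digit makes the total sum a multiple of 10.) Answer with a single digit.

3

Partial digits right→left: 4 7 5 1 6 0 8 5 0 5
Double every second digit counting from the check-digit position (so the 1st, 3rd, 5th, ... of the partial from the right).
  doubled (with −9 where >9): 8 1 3 7 0 → sum 19
  kept as-is: 7 1 0 5 5 → sum 18
Total = 19 + 18 = 37.
Check digit = (10 − (37 mod 10)) mod 10 = 3.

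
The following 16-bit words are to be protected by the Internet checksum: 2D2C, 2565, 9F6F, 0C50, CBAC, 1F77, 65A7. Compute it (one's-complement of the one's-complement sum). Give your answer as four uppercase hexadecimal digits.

B0E3

One's-complement addition (fold any carry out of bit 15 back into bit 0):
  0x2D2C + 0x2565 = 0x05291
  0x5291 + 0x9F6F = 0x0F200
  0xF200 + 0x0C50 = 0x0FE50
  0xFE50 + 0xCBAC = 0x1C9FC → wrap carry → 0xC9FD
  0xC9FD + 0x1F77 = 0x0E974
  0xE974 + 0x65A7 = 0x14F1B → wrap carry → 0x4F1C
One's-complement sum = 0x4F1C.
Checksum = ~0x4F1C & 0xFFFF = 0xB0E3.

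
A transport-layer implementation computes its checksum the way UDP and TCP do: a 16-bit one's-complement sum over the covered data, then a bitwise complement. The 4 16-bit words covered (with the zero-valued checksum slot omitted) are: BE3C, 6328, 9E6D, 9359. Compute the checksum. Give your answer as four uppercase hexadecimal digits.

ACD3

One's-complement addition (fold any carry out of bit 15 back into bit 0):
  0xBE3C + 0x6328 = 0x12164 → wrap carry → 0x2165
  0x2165 + 0x9E6D = 0x0BFD2
  0xBFD2 + 0x9359 = 0x1532B → wrap carry → 0x532C
One's-complement sum = 0x532C.
Checksum = ~0x532C & 0xFFFF = 0xACD3.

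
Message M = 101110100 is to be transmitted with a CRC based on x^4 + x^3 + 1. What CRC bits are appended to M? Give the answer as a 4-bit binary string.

1101

Append 4 zeros: 1011101000000. Divide by 11001 (XOR where the leading bit is 1):
  pos 0: 10111 XOR 11001 = 01110
  pos 1: 11100 XOR 11001 = 00101
  pos 3: 10110 XOR 11001 = 01111
  pos 4: 11110 XOR 11001 = 00111
  pos 6: 11100 XOR 11001 = 00101
  pos 8: 10100 XOR 11001 = 01101
Remainder (last 4 bits) = 1101. This is the CRC / FCS.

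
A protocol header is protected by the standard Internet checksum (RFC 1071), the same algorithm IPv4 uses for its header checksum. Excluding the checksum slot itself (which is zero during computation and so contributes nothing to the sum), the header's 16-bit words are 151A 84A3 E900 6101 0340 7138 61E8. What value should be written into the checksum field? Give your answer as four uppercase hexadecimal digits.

One's-complement addition (fold any carry out of bit 15 back into bit 0):
  0x151A + 0x84A3 = 0x099BD
  0x99BD + 0xE900 = 0x182BD → wrap carry → 0x82BE
  0x82BE + 0x6101 = 0x0E3BF
  0xE3BF + 0x0340 = 0x0E6FF
  0xE6FF + 0x7138 = 0x15837 → wrap carry → 0x5838
  0x5838 + 0x61E8 = 0x0BA20
One's-complement sum = 0xBA20.
Checksum = ~0xBA20 & 0xFFFF = 0x45DF.

45DF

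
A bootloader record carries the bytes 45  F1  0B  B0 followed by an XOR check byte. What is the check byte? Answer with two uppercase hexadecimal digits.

0F

XOR the bytes together:
  start with 0x45
  0x45 ⊕ 0xF1 = 0xB4
  0xB4 ⊕ 0x0B = 0xBF
  0xBF ⊕ 0xB0 = 0x0F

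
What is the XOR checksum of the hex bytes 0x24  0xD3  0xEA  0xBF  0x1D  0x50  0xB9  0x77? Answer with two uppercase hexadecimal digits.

XOR the bytes together:
  start with 0x24
  0x24 ⊕ 0xD3 = 0xF7
  0xF7 ⊕ 0xEA = 0x1D
  0x1D ⊕ 0xBF = 0xA2
  0xA2 ⊕ 0x1D = 0xBF
  0xBF ⊕ 0x50 = 0xEF
  0xEF ⊕ 0xB9 = 0x56
  0x56 ⊕ 0x77 = 0x21

21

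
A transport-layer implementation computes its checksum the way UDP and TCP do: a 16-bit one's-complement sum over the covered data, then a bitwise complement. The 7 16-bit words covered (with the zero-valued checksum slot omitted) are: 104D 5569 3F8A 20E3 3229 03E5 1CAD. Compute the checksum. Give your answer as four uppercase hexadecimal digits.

E720

One's-complement addition (fold any carry out of bit 15 back into bit 0):
  0x104D + 0x5569 = 0x065B6
  0x65B6 + 0x3F8A = 0x0A540
  0xA540 + 0x20E3 = 0x0C623
  0xC623 + 0x3229 = 0x0F84C
  0xF84C + 0x03E5 = 0x0FC31
  0xFC31 + 0x1CAD = 0x118DE → wrap carry → 0x18DF
One's-complement sum = 0x18DF.
Checksum = ~0x18DF & 0xFFFF = 0xE720.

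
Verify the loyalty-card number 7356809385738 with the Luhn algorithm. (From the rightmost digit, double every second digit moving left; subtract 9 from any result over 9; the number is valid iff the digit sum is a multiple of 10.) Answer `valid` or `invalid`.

From the right, keep odd positions and double even positions (subtract 9 from any doubled value over 9):
  doubled (positions 2,4,...): 6 1 6 0 3 6 → sum 22
  kept (positions 1,3,...): 8 7 8 9 8 5 7 → sum 52
Total = 74.
74 mod 10 = 4, so the number is invalid.

invalid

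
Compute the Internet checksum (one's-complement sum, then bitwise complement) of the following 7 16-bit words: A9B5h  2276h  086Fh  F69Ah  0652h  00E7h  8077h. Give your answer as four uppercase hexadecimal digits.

AD19

One's-complement addition (fold any carry out of bit 15 back into bit 0):
  0xA9B5 + 0x2276 = 0x0CC2B
  0xCC2B + 0x086F = 0x0D49A
  0xD49A + 0xF69A = 0x1CB34 → wrap carry → 0xCB35
  0xCB35 + 0x0652 = 0x0D187
  0xD187 + 0x00E7 = 0x0D26E
  0xD26E + 0x8077 = 0x152E5 → wrap carry → 0x52E6
One's-complement sum = 0x52E6.
Checksum = ~0x52E6 & 0xFFFF = 0xAD19.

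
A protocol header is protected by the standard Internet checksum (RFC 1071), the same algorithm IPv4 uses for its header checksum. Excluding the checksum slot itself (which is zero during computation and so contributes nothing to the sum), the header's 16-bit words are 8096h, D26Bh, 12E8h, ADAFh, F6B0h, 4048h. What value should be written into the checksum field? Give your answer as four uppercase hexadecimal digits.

B56C

One's-complement addition (fold any carry out of bit 15 back into bit 0):
  0x8096 + 0xD26B = 0x15301 → wrap carry → 0x5302
  0x5302 + 0x12E8 = 0x065EA
  0x65EA + 0xADAF = 0x11399 → wrap carry → 0x139A
  0x139A + 0xF6B0 = 0x10A4A → wrap carry → 0x0A4B
  0x0A4B + 0x4048 = 0x04A93
One's-complement sum = 0x4A93.
Checksum = ~0x4A93 & 0xFFFF = 0xB56C.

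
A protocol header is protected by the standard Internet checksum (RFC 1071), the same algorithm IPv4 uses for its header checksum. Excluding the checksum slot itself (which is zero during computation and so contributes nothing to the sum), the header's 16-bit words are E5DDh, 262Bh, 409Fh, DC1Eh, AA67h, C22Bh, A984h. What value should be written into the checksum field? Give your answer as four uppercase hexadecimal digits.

C120

One's-complement addition (fold any carry out of bit 15 back into bit 0):
  0xE5DD + 0x262B = 0x10C08 → wrap carry → 0x0C09
  0x0C09 + 0x409F = 0x04CA8
  0x4CA8 + 0xDC1E = 0x128C6 → wrap carry → 0x28C7
  0x28C7 + 0xAA67 = 0x0D32E
  0xD32E + 0xC22B = 0x19559 → wrap carry → 0x955A
  0x955A + 0xA984 = 0x13EDE → wrap carry → 0x3EDF
One's-complement sum = 0x3EDF.
Checksum = ~0x3EDF & 0xFFFF = 0xC120.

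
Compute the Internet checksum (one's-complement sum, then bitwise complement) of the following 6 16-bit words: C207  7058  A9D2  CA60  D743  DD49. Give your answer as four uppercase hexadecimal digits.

One's-complement addition (fold any carry out of bit 15 back into bit 0):
  0xC207 + 0x7058 = 0x1325F → wrap carry → 0x3260
  0x3260 + 0xA9D2 = 0x0DC32
  0xDC32 + 0xCA60 = 0x1A692 → wrap carry → 0xA693
  0xA693 + 0xD743 = 0x17DD6 → wrap carry → 0x7DD7
  0x7DD7 + 0xDD49 = 0x15B20 → wrap carry → 0x5B21
One's-complement sum = 0x5B21.
Checksum = ~0x5B21 & 0xFFFF = 0xA4DE.

A4DE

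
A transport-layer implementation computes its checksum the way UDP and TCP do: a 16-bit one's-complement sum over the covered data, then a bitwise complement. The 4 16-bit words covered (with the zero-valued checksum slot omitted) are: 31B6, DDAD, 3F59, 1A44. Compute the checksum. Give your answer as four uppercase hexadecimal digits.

One's-complement addition (fold any carry out of bit 15 back into bit 0):
  0x31B6 + 0xDDAD = 0x10F63 → wrap carry → 0x0F64
  0x0F64 + 0x3F59 = 0x04EBD
  0x4EBD + 0x1A44 = 0x06901
One's-complement sum = 0x6901.
Checksum = ~0x6901 & 0xFFFF = 0x96FE.

96FE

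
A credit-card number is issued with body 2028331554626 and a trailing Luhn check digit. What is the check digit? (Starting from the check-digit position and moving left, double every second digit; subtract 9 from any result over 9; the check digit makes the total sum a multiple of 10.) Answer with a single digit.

Partial digits right→left: 6 2 6 4 5 5 1 3 3 8 2 0 2
Double every second digit counting from the check-digit position (so the 1st, 3rd, 5th, ... of the partial from the right).
  doubled (with −9 where >9): 3 3 1 2 6 4 4 → sum 23
  kept as-is: 2 4 5 3 8 0 → sum 22
Total = 23 + 22 = 45.
Check digit = (10 − (45 mod 10)) mod 10 = 5.

5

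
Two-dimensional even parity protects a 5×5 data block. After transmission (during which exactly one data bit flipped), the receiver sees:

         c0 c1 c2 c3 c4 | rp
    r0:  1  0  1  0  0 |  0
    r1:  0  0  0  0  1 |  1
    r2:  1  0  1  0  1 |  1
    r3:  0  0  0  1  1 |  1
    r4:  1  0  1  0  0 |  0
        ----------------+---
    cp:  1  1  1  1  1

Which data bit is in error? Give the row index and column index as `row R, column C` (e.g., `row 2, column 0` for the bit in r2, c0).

row 3, column 1

Recompute each row's even parity and compare to rp:
  r0: data parity 0, sent rp 0 → ok
  r1: data parity 1, sent rp 1 → ok
  r2: data parity 1, sent rp 1 → ok
  r3: data parity 0, sent rp 1 → mismatch
  r4: data parity 0, sent rp 0 → ok
Recompute each column's even parity and compare to cp:
  c0: data parity 1, sent cp 1 → ok
  c1: data parity 0, sent cp 1 → mismatch
  c2: data parity 1, sent cp 1 → ok
  c3: data parity 1, sent cp 1 → ok
  c4: data parity 1, sent cp 1 → ok
Exactly one row (r3) and one column (c1) fail → the flipped bit is at their intersection.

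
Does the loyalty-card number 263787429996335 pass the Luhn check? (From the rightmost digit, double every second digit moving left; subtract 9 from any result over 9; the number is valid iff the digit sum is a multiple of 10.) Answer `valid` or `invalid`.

From the right, keep odd positions and double even positions (subtract 9 from any doubled value over 9):
  doubled (positions 2,4,...): 6 3 9 4 5 5 3 → sum 35
  kept (positions 1,3,...): 5 3 9 9 4 8 3 2 → sum 43
Total = 78.
78 mod 10 = 8, so the number is invalid.

invalid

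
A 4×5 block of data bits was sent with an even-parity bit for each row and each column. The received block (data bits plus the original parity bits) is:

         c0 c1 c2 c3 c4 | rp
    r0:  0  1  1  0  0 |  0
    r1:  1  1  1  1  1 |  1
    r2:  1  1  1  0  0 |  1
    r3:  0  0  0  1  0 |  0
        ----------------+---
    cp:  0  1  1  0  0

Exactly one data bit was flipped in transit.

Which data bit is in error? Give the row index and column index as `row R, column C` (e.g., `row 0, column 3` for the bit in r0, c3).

row 3, column 4

Recompute each row's even parity and compare to rp:
  r0: data parity 0, sent rp 0 → ok
  r1: data parity 1, sent rp 1 → ok
  r2: data parity 1, sent rp 1 → ok
  r3: data parity 1, sent rp 0 → mismatch
Recompute each column's even parity and compare to cp:
  c0: data parity 0, sent cp 0 → ok
  c1: data parity 1, sent cp 1 → ok
  c2: data parity 1, sent cp 1 → ok
  c3: data parity 0, sent cp 0 → ok
  c4: data parity 1, sent cp 0 → mismatch
Exactly one row (r3) and one column (c4) fail → the flipped bit is at their intersection.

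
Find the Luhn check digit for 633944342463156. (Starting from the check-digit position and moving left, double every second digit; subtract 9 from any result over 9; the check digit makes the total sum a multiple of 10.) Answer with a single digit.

3

Partial digits right→left: 6 5 1 3 6 4 2 4 3 4 4 9 3 3 6
Double every second digit counting from the check-digit position (so the 1st, 3rd, 5th, ... of the partial from the right).
  doubled (with −9 where >9): 3 2 3 4 6 8 6 3 → sum 35
  kept as-is: 5 3 4 4 4 9 3 → sum 32
Total = 35 + 32 = 67.
Check digit = (10 − (67 mod 10)) mod 10 = 3.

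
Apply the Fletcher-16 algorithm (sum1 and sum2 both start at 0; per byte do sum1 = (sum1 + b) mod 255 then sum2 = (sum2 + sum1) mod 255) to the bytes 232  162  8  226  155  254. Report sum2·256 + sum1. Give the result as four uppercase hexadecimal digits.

Running sums (mod 255):
  after byte 0 (232): sum1=232, sum2=232
  after byte 1 (162): sum1=139, sum2=116
  after byte 2 (8): sum1=147, sum2=8
  after byte 3 (226): sum1=118, sum2=126
  after byte 4 (155): sum1=18, sum2=144
  after byte 5 (254): sum1=17, sum2=161
Checksum = sum2·256 + sum1 = 161·256 + 17 = 41233 = 0xA111.

A111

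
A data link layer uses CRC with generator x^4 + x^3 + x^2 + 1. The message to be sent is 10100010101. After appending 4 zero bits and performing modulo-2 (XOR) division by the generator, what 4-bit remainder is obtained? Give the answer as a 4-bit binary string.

Append 4 zeros: 101000101010000. Divide by 11101 (XOR where the leading bit is 1):
  pos 0: 10100 XOR 11101 = 01001
  pos 1: 10010 XOR 11101 = 01111
  pos 2: 11111 XOR 11101 = 00010
  pos 5: 10010 XOR 11101 = 01111
  pos 6: 11111 XOR 11101 = 00010
  pos 9: 10000 XOR 11101 = 01101
  pos 10: 11010 XOR 11101 = 00111
Remainder (last 4 bits) = 0111. This is the CRC / FCS.

0111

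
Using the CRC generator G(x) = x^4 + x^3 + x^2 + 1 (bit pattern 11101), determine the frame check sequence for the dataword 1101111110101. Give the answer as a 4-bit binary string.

Append 4 zeros: 11011111101010000. Divide by 11101 (XOR where the leading bit is 1):
  pos 0: 11011 XOR 11101 = 00110
  pos 2: 11011 XOR 11101 = 00110
  pos 4: 11011 XOR 11101 = 00110
  pos 6: 11001 XOR 11101 = 00100
  pos 8: 10001 XOR 11101 = 01100
  pos 9: 11000 XOR 11101 = 00101
  pos 11: 10100 XOR 11101 = 01001
  pos 12: 10010 XOR 11101 = 01111
Remainder (last 4 bits) = 1111. This is the CRC / FCS.

1111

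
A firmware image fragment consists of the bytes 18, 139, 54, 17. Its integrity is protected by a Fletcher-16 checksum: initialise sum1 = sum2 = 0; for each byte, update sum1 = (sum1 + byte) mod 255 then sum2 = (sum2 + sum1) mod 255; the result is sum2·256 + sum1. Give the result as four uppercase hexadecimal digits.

68E4

Running sums (mod 255):
  after byte 0 (18): sum1=18, sum2=18
  after byte 1 (139): sum1=157, sum2=175
  after byte 2 (54): sum1=211, sum2=131
  after byte 3 (17): sum1=228, sum2=104
Checksum = sum2·256 + sum1 = 104·256 + 228 = 26852 = 0x68E4.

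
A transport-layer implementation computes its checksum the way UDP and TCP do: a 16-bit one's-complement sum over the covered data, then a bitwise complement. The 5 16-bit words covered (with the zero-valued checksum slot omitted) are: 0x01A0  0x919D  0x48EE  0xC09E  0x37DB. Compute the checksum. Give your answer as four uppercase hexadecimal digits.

One's-complement addition (fold any carry out of bit 15 back into bit 0):
  0x01A0 + 0x919D = 0x0933D
  0x933D + 0x48EE = 0x0DC2B
  0xDC2B + 0xC09E = 0x19CC9 → wrap carry → 0x9CCA
  0x9CCA + 0x37DB = 0x0D4A5
One's-complement sum = 0xD4A5.
Checksum = ~0xD4A5 & 0xFFFF = 0x2B5A.

2B5A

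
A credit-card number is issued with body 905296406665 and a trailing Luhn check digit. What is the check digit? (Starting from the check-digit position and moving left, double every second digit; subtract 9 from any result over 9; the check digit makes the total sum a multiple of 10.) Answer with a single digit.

Partial digits right→left: 5 6 6 6 0 4 6 9 2 5 0 9
Double every second digit counting from the check-digit position (so the 1st, 3rd, 5th, ... of the partial from the right).
  doubled (with −9 where >9): 1 3 0 3 4 0 → sum 11
  kept as-is: 6 6 4 9 5 9 → sum 39
Total = 11 + 39 = 50.
Check digit = (10 − (50 mod 10)) mod 10 = 0.

0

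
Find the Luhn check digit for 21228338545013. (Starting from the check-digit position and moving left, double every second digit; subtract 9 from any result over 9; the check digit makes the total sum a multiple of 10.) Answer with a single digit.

Partial digits right→left: 3 1 0 5 4 5 8 3 3 8 2 2 1 2
Double every second digit counting from the check-digit position (so the 1st, 3rd, 5th, ... of the partial from the right).
  doubled (with −9 where >9): 6 0 8 7 6 4 2 → sum 33
  kept as-is: 1 5 5 3 8 2 2 → sum 26
Total = 33 + 26 = 59.
Check digit = (10 − (59 mod 10)) mod 10 = 1.

1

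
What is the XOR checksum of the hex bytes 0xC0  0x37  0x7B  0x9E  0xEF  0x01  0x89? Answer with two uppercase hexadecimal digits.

XOR the bytes together:
  start with 0xC0
  0xC0 ⊕ 0x37 = 0xF7
  0xF7 ⊕ 0x7B = 0x8C
  0x8C ⊕ 0x9E = 0x12
  0x12 ⊕ 0xEF = 0xFD
  0xFD ⊕ 0x01 = 0xFC
  0xFC ⊕ 0x89 = 0x75

75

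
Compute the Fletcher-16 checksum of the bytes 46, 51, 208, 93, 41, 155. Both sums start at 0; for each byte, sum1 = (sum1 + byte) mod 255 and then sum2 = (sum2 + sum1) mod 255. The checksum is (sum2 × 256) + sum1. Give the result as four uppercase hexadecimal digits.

5E54

Running sums (mod 255):
  after byte 0 (46): sum1=46, sum2=46
  after byte 1 (51): sum1=97, sum2=143
  after byte 2 (208): sum1=50, sum2=193
  after byte 3 (93): sum1=143, sum2=81
  after byte 4 (41): sum1=184, sum2=10
  after byte 5 (155): sum1=84, sum2=94
Checksum = sum2·256 + sum1 = 94·256 + 84 = 24148 = 0x5E54.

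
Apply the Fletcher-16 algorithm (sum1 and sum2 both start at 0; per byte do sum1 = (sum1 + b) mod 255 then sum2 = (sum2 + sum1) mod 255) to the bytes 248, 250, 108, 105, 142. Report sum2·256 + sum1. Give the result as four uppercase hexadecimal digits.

Running sums (mod 255):
  after byte 0 (248): sum1=248, sum2=248
  after byte 1 (250): sum1=243, sum2=236
  after byte 2 (108): sum1=96, sum2=77
  after byte 3 (105): sum1=201, sum2=23
  after byte 4 (142): sum1=88, sum2=111
Checksum = sum2·256 + sum1 = 111·256 + 88 = 28504 = 0x6F58.

6F58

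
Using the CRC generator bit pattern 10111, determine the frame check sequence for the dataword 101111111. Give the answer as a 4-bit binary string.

0011

Append 4 zeros: 1011111110000. Divide by 10111 (XOR where the leading bit is 1):
  pos 0: 10111 XOR 10111 = 00000
  pos 5: 11110 XOR 10111 = 01001
  pos 6: 10010 XOR 10111 = 00101
  pos 8: 10100 XOR 10111 = 00011
Remainder (last 4 bits) = 0011. This is the CRC / FCS.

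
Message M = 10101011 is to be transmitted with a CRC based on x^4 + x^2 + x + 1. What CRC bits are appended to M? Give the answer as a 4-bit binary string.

1011

Append 4 zeros: 101010110000. Divide by 10111 (XOR where the leading bit is 1):
  pos 0: 10101 XOR 10111 = 00010
  pos 3: 10011 XOR 10111 = 00100
  pos 5: 10000 XOR 10111 = 00111
  pos 7: 11100 XOR 10111 = 01011
Remainder (last 4 bits) = 1011. This is the CRC / FCS.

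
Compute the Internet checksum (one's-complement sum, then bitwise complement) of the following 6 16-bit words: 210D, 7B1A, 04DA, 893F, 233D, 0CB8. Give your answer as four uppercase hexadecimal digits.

A5C9

One's-complement addition (fold any carry out of bit 15 back into bit 0):
  0x210D + 0x7B1A = 0x09C27
  0x9C27 + 0x04DA = 0x0A101
  0xA101 + 0x893F = 0x12A40 → wrap carry → 0x2A41
  0x2A41 + 0x233D = 0x04D7E
  0x4D7E + 0x0CB8 = 0x05A36
One's-complement sum = 0x5A36.
Checksum = ~0x5A36 & 0xFFFF = 0xA5C9.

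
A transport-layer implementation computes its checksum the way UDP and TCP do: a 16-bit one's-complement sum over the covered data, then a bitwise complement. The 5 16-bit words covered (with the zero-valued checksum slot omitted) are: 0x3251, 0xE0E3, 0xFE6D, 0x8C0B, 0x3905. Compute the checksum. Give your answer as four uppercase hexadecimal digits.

One's-complement addition (fold any carry out of bit 15 back into bit 0):
  0x3251 + 0xE0E3 = 0x11334 → wrap carry → 0x1335
  0x1335 + 0xFE6D = 0x111A2 → wrap carry → 0x11A3
  0x11A3 + 0x8C0B = 0x09DAE
  0x9DAE + 0x3905 = 0x0D6B3
One's-complement sum = 0xD6B3.
Checksum = ~0xD6B3 & 0xFFFF = 0x294C.

294C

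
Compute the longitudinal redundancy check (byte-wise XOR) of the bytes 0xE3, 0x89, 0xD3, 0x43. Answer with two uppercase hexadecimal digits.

FA

XOR the bytes together:
  start with 0xE3
  0xE3 ⊕ 0x89 = 0x6A
  0x6A ⊕ 0xD3 = 0xB9
  0xB9 ⊕ 0x43 = 0xFA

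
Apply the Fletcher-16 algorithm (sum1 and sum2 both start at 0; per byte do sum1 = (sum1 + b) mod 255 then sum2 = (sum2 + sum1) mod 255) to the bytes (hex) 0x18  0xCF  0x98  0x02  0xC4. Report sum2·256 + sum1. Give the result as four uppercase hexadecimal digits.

Running sums (mod 255):
  after byte 0 (0x18): sum1=24, sum2=24
  after byte 1 (0xCF): sum1=231, sum2=0
  after byte 2 (0x98): sum1=128, sum2=128
  after byte 3 (0x02): sum1=130, sum2=3
  after byte 4 (0xC4): sum1=71, sum2=74
Checksum = sum2·256 + sum1 = 74·256 + 71 = 19015 = 0x4A47.

4A47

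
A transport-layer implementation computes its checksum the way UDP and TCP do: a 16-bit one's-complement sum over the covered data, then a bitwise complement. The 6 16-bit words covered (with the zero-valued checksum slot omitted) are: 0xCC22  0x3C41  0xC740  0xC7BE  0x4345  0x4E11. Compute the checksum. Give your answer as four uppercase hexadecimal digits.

D745

One's-complement addition (fold any carry out of bit 15 back into bit 0):
  0xCC22 + 0x3C41 = 0x10863 → wrap carry → 0x0864
  0x0864 + 0xC740 = 0x0CFA4
  0xCFA4 + 0xC7BE = 0x19762 → wrap carry → 0x9763
  0x9763 + 0x4345 = 0x0DAA8
  0xDAA8 + 0x4E11 = 0x128B9 → wrap carry → 0x28BA
One's-complement sum = 0x28BA.
Checksum = ~0x28BA & 0xFFFF = 0xD745.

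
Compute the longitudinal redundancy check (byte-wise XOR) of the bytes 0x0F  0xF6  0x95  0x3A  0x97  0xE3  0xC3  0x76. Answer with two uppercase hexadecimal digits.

97

XOR the bytes together:
  start with 0x0F
  0x0F ⊕ 0xF6 = 0xF9
  0xF9 ⊕ 0x95 = 0x6C
  0x6C ⊕ 0x3A = 0x56
  0x56 ⊕ 0x97 = 0xC1
  0xC1 ⊕ 0xE3 = 0x22
  0x22 ⊕ 0xC3 = 0xE1
  0xE1 ⊕ 0x76 = 0x97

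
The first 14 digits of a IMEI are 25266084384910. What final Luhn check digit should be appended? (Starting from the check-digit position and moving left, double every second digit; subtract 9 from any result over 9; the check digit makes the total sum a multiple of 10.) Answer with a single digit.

Partial digits right→left: 0 1 9 4 8 3 4 8 0 6 6 2 5 2
Double every second digit counting from the check-digit position (so the 1st, 3rd, 5th, ... of the partial from the right).
  doubled (with −9 where >9): 0 9 7 8 0 3 1 → sum 28
  kept as-is: 1 4 3 8 6 2 2 → sum 26
Total = 28 + 26 = 54.
Check digit = (10 − (54 mod 10)) mod 10 = 6.

6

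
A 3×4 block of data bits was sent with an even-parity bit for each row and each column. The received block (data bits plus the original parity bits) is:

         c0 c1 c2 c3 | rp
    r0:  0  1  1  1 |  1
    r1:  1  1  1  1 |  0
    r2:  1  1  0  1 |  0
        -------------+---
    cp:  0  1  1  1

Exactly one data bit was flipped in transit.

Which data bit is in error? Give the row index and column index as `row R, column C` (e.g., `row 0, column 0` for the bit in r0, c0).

row 2, column 2

Recompute each row's even parity and compare to rp:
  r0: data parity 1, sent rp 1 → ok
  r1: data parity 0, sent rp 0 → ok
  r2: data parity 1, sent rp 0 → mismatch
Recompute each column's even parity and compare to cp:
  c0: data parity 0, sent cp 0 → ok
  c1: data parity 1, sent cp 1 → ok
  c2: data parity 0, sent cp 1 → mismatch
  c3: data parity 1, sent cp 1 → ok
Exactly one row (r2) and one column (c2) fail → the flipped bit is at their intersection.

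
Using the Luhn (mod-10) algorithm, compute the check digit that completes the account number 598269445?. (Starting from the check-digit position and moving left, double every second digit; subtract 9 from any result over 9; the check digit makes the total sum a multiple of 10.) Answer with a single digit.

6

Partial digits right→left: 5 4 4 9 6 2 8 9 5
Double every second digit counting from the check-digit position (so the 1st, 3rd, 5th, ... of the partial from the right).
  doubled (with −9 where >9): 1 8 3 7 1 → sum 20
  kept as-is: 4 9 2 9 → sum 24
Total = 20 + 24 = 44.
Check digit = (10 − (44 mod 10)) mod 10 = 6.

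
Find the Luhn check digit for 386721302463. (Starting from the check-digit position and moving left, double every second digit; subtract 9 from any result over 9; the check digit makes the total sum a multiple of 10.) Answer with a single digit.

Partial digits right→left: 3 6 4 2 0 3 1 2 7 6 8 3
Double every second digit counting from the check-digit position (so the 1st, 3rd, 5th, ... of the partial from the right).
  doubled (with −9 where >9): 6 8 0 2 5 7 → sum 28
  kept as-is: 6 2 3 2 6 3 → sum 22
Total = 28 + 22 = 50.
Check digit = (10 − (50 mod 10)) mod 10 = 0.

0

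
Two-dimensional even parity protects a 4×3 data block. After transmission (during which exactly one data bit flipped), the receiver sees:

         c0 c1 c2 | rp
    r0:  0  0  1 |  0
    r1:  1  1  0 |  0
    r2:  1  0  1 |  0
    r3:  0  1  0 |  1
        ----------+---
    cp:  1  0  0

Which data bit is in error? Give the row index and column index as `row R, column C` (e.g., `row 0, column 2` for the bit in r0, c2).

row 0, column 0

Recompute each row's even parity and compare to rp:
  r0: data parity 1, sent rp 0 → mismatch
  r1: data parity 0, sent rp 0 → ok
  r2: data parity 0, sent rp 0 → ok
  r3: data parity 1, sent rp 1 → ok
Recompute each column's even parity and compare to cp:
  c0: data parity 0, sent cp 1 → mismatch
  c1: data parity 0, sent cp 0 → ok
  c2: data parity 0, sent cp 0 → ok
Exactly one row (r0) and one column (c0) fail → the flipped bit is at their intersection.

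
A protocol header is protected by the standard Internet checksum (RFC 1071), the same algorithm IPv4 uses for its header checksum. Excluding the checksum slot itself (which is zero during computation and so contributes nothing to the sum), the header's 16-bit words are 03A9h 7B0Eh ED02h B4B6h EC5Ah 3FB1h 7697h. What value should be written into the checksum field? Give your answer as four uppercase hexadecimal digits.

3CEB

One's-complement addition (fold any carry out of bit 15 back into bit 0):
  0x03A9 + 0x7B0E = 0x07EB7
  0x7EB7 + 0xED02 = 0x16BB9 → wrap carry → 0x6BBA
  0x6BBA + 0xB4B6 = 0x12070 → wrap carry → 0x2071
  0x2071 + 0xEC5A = 0x10CCB → wrap carry → 0x0CCC
  0x0CCC + 0x3FB1 = 0x04C7D
  0x4C7D + 0x7697 = 0x0C314
One's-complement sum = 0xC314.
Checksum = ~0xC314 & 0xFFFF = 0x3CEB.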